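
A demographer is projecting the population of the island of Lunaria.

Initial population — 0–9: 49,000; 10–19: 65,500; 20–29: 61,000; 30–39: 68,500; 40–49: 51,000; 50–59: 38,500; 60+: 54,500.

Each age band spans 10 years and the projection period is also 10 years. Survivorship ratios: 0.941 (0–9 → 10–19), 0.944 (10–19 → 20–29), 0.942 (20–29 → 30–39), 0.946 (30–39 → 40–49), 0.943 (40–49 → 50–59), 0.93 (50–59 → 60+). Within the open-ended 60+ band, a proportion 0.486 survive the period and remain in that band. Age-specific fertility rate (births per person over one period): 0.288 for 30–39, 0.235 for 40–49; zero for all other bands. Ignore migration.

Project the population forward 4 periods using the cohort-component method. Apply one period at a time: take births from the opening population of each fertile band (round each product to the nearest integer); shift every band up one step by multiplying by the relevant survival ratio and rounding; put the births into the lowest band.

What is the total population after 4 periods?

[period 1]
Births: 68500 × 0.288 = 19728 ; 51000 × 0.235 = 11985 ⇒ total 31713
10–19: 49000 × 0.941 = 46109
20–29: 65500 × 0.944 = 61832
30–39: 61000 × 0.942 = 57462
40–49: 68500 × 0.946 = 64801
50–59: 51000 × 0.943 = 48093
60+: 38500 × 0.93 + 54500 × 0.486 = 35805 + 26487 = 62292
Giving 31713 / 46109 / 61832 / 57462 / 64801 / 48093 / 62292.
[period 2]
Births: 57462 × 0.288 = 16549 ; 64801 × 0.235 = 15228 ⇒ total 31777
10–19: 31713 × 0.941 = 29842
20–29: 46109 × 0.944 = 43527
30–39: 61832 × 0.942 = 58246
40–49: 57462 × 0.946 = 54359
50–59: 64801 × 0.943 = 61107
60+: 48093 × 0.93 + 62292 × 0.486 = 44726 + 30274 = 75000
Giving 31777 / 29842 / 43527 / 58246 / 54359 / 61107 / 75000.
[period 3]
Births: 58246 × 0.288 = 16775 ; 54359 × 0.235 = 12774 ⇒ total 29549
10–19: 31777 × 0.941 = 29902
20–29: 29842 × 0.944 = 28171
30–39: 43527 × 0.942 = 41002
40–49: 58246 × 0.946 = 55101
50–59: 54359 × 0.943 = 51261
60+: 61107 × 0.93 + 75000 × 0.486 = 56830 + 36450 = 93280
Giving 29549 / 29902 / 28171 / 41002 / 55101 / 51261 / 93280.
[period 4]
Births: 41002 × 0.288 = 11809 ; 55101 × 0.235 = 12949 ⇒ total 24758
10–19: 29549 × 0.941 = 27806
20–29: 29902 × 0.944 = 28227
30–39: 28171 × 0.942 = 26537
40–49: 41002 × 0.946 = 38788
50–59: 55101 × 0.943 = 51960
60+: 51261 × 0.93 + 93280 × 0.486 = 47673 + 45334 = 93007
Giving 24758 / 27806 / 28227 / 26537 / 38788 / 51960 / 93007.
Total after period 4: 24758 + 27806 + 28227 + 26537 + 38788 + 51960 + 93007 = 291083

291083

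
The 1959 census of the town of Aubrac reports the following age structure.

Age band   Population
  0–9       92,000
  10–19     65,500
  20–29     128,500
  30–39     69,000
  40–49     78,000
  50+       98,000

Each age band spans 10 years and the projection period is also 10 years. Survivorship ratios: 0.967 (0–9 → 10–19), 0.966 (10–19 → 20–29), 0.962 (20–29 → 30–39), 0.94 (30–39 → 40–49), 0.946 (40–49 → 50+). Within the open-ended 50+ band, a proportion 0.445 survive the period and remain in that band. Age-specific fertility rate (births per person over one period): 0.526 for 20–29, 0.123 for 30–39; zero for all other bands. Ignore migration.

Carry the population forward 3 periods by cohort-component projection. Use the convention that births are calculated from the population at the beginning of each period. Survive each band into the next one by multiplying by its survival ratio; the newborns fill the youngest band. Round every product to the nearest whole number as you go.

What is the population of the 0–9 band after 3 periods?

Call the groups 1 to 6, youngest first.
— Period 1 —
Births: 128500 × 0.526 = 67591, 69000 × 0.123 = 8487 — total 76078
Group 2: 92000 × 0.967 = 88964
Group 3: 65500 × 0.966 = 63273
Group 4: 128500 × 0.962 = 123617
Group 5: 69000 × 0.94 = 64860
Group 6: 78000 × 0.946 + 98000 × 0.445 = 73788 + 43610 = 117398
Population now: 0–9=76078, 10–19=88964, 20–29=63273, 30–39=123617, 40–49=64860, 50+=117398
— Period 2 —
Births: 63273 × 0.526 = 33282, 123617 × 0.123 = 15205 — total 48487
Group 2: 76078 × 0.967 = 73567
Group 3: 88964 × 0.966 = 85939
Group 4: 63273 × 0.962 = 60869
Group 5: 123617 × 0.94 = 116200
Group 6: 64860 × 0.946 + 117398 × 0.445 = 61358 + 52242 = 113600
Population now: 0–9=48487, 10–19=73567, 20–29=85939, 30–39=60869, 40–49=116200, 50+=113600
— Period 3 —
Births: 85939 × 0.526 = 45204, 60869 × 0.123 = 7487 — total 52691
Group 2: 48487 × 0.967 = 46887
Group 3: 73567 × 0.966 = 71066
Group 4: 85939 × 0.962 = 82673
Group 5: 60869 × 0.94 = 57217
Group 6: 116200 × 0.946 + 113600 × 0.445 = 109925 + 50552 = 160477
Population now: 0–9=52691, 10–19=46887, 20–29=71066, 30–39=82673, 40–49=57217, 50+=160477

52691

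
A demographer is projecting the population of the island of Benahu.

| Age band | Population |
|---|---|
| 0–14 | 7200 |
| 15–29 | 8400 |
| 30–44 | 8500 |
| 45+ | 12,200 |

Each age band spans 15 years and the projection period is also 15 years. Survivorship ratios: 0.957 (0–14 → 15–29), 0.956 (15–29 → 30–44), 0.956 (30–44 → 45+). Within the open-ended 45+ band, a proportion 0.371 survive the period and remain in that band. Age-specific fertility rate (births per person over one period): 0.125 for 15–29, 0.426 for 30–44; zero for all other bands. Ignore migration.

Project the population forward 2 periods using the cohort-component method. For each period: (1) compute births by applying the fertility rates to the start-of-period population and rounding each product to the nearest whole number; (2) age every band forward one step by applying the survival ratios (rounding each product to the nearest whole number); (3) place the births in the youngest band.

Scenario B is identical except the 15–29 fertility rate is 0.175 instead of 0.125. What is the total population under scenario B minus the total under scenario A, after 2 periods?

Call the bands 1 to 4, youngest first.
— Period 1 —
Births: 8400 × 0.125 = 1050 ; 8500 × 0.426 = 3621 → 4671
Band 2: 7200 × 0.957 = 6890
Band 3: 8400 × 0.956 = 8030
Band 4: 8500 × 0.956 + 12200 × 0.371 = 8126 + 4526 = 12652
Giving 4671 / 6890 / 8030 / 12652.
— Period 2 —
Births: 6890 × 0.125 = 861 ; 8030 × 0.426 = 3421 → 4282
Band 2: 4671 × 0.957 = 4470
Band 3: 6890 × 0.956 = 6587
Band 4: 8030 × 0.956 + 12652 × 0.371 = 7677 + 4694 = 12371
Giving 4282 / 4470 / 6587 / 12371.
Scenario A total after 2 periods: 27710
Scenario B projection —
— Period 1 —
Births: 8400 × 0.175 = 1470 ; 8500 × 0.426 = 3621 → 5091
Band 2: 7200 × 0.957 = 6890
Band 3: 8400 × 0.956 = 8030
Band 4: 8500 × 0.956 + 12200 × 0.371 = 8126 + 4526 = 12652
Giving 5091 / 6890 / 8030 / 12652.
— Period 2 —
Births: 6890 × 0.175 = 1206 ; 8030 × 0.426 = 3421 → 4627
Band 2: 5091 × 0.957 = 4872
Band 3: 6890 × 0.956 = 6587
Band 4: 8030 × 0.956 + 12652 × 0.371 = 7677 + 4694 = 12371
Giving 4627 / 4872 / 6587 / 12371.
Scenario B total after 2 periods: 28457
Difference B − A = 28457 − 27710 = 747

747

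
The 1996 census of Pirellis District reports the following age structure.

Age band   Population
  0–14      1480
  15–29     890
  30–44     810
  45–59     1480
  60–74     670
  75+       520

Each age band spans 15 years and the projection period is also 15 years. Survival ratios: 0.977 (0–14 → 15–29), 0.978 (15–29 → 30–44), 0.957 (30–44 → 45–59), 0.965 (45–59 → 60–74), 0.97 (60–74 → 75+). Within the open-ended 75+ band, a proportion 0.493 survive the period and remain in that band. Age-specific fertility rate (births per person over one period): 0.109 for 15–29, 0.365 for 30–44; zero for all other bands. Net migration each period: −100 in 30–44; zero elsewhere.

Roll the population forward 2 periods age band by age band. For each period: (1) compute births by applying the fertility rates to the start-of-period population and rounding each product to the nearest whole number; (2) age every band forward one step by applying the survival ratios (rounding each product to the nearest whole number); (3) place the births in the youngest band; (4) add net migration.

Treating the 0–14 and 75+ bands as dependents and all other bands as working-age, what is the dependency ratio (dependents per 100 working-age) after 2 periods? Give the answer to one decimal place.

Period 1.
Births: 890 * 0.109 = 97 ; 810 * 0.365 = 296 — total 393
15–29: 1480 * 0.977 = 1446
30–44: 890 * 0.978 = 870
45–59: 810 * 0.957 = 775
60–74: 1480 * 0.965 = 1428
75+: 670 * 0.97 + 520 * 0.493 = 650 + 256 = 906
Net migration: 30–44 − 100 → 770
→ [393, 1446, 770, 775, 1428, 906]
Period 2.
Births: 1446 * 0.109 = 158 ; 770 * 0.365 = 281 — total 439
15–29: 393 * 0.977 = 384
30–44: 1446 * 0.978 = 1414
45–59: 770 * 0.957 = 737
60–74: 775 * 0.965 = 748
75+: 1428 * 0.97 + 906 * 0.493 = 1385 + 447 = 1832
Net migration: 30–44 − 100 → 1314
→ [439, 384, 1314, 737, 748, 1832]
Dependents (band 0–14 + band 75+) = 439 + 1832 = 2271; working-age = 3183; ratio = 2271/3183 × 100 = 71.3

71.3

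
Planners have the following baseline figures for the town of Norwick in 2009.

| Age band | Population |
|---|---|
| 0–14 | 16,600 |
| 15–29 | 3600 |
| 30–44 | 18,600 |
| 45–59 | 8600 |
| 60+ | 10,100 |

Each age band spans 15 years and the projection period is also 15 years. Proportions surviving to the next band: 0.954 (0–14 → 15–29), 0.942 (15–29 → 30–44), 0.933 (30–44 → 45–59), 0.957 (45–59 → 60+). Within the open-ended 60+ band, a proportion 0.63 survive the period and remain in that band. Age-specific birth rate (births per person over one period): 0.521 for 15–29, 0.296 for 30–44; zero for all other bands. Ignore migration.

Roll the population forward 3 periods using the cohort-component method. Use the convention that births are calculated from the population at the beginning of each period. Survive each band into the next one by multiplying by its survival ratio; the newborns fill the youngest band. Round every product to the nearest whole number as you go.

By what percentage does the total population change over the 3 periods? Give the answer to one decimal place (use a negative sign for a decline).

Period 1:
Births: 3600 × 0.521 = 1876  |  18600 × 0.296 = 5506 → 7382
15–29: 16600 × 0.954 = 15836
30–44: 3600 × 0.942 = 3391
45–59: 18600 × 0.933 = 17354
60+: 8600 × 0.957 + 10100 × 0.63 = 8230 + 6363 = 14593
Giving 7382 / 15836 / 3391 / 17354 / 14593.
Period 2:
Births: 15836 × 0.521 = 8251  |  3391 × 0.296 = 1004 → 9255
15–29: 7382 × 0.954 = 7042
30–44: 15836 × 0.942 = 14918
45–59: 3391 × 0.933 = 3164
60+: 17354 × 0.957 + 14593 × 0.63 = 16608 + 9194 = 25802
Giving 9255 / 7042 / 14918 / 3164 / 25802.
Period 3:
Births: 7042 × 0.521 = 3669  |  14918 × 0.296 = 4416 → 8085
15–29: 9255 × 0.954 = 8829
30–44: 7042 × 0.942 = 6634
45–59: 14918 × 0.933 = 13918
60+: 3164 × 0.957 + 25802 × 0.63 = 3028 + 16255 = 19283
Giving 8085 / 8829 / 6634 / 13918 / 19283.
Total: 57500 → 56749; change = -751; percentage change = -1.3%

-1.3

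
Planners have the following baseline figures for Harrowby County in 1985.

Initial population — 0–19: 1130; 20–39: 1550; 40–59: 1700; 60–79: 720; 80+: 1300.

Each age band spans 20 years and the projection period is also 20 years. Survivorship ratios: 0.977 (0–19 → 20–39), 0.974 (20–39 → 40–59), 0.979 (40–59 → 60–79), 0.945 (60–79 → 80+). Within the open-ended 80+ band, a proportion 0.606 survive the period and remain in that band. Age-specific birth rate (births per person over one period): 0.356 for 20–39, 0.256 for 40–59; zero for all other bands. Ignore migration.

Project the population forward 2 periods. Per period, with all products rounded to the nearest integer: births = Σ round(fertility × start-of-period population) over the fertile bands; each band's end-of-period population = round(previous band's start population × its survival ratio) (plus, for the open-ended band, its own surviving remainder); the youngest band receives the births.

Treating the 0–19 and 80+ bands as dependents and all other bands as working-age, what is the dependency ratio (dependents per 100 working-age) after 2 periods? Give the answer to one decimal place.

92.2

Period 1.
Births: 1550 * 0.356 = 552  |  1700 * 0.256 = 435 ⇒ total 987
20–39: 1130 * 0.977 = 1104
40–59: 1550 * 0.974 = 1510
60–79: 1700 * 0.979 = 1664
80+: 720 * 0.945 + 1300 * 0.606 = 680 + 788 = 1468
→ [987, 1104, 1510, 1664, 1468]
Period 2.
Births: 1104 * 0.356 = 393  |  1510 * 0.256 = 387 ⇒ total 780
20–39: 987 * 0.977 = 964
40–59: 1104 * 0.974 = 1075
60–79: 1510 * 0.979 = 1478
80+: 1664 * 0.945 + 1468 * 0.606 = 1572 + 890 = 2462
→ [780, 964, 1075, 1478, 2462]
Dependents (band 0–19 + band 80+) = 780 + 2462 = 3242; working-age = 3517; ratio = 3242/3517 × 100 = 92.2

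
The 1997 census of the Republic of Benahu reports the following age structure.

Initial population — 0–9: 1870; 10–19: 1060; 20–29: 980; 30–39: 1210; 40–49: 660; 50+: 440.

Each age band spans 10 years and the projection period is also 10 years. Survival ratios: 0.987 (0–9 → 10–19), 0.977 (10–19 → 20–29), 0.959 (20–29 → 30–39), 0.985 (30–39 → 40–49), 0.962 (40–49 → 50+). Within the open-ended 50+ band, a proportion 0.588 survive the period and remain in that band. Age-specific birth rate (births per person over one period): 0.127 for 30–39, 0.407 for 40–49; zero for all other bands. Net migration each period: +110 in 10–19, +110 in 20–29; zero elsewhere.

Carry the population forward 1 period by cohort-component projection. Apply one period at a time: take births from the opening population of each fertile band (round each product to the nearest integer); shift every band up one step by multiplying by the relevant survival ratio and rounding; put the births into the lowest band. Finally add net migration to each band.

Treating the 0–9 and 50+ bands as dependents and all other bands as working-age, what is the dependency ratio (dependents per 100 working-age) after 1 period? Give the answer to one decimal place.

After projecting period 1:
Births: 1210 × 0.127 = 154 ; 660 × 0.407 = 269 ⇒ total 423
10–19: 1870 × 0.987 = 1846
20–29: 1060 × 0.977 = 1036
30–39: 980 × 0.959 = 940
40–49: 1210 × 0.985 = 1192
50+: 660 × 0.962 + 440 × 0.588 = 635 + 259 = 894
Net migration: 10–19 + 110 → 1956; 20–29 + 110 → 1146
→ [423, 1956, 1146, 940, 1192, 894]
Dependents (band 0–9 + band 50+) = 423 + 894 = 1317; working-age = 5234; ratio = 1317/5234 × 100 = 25.2

25.2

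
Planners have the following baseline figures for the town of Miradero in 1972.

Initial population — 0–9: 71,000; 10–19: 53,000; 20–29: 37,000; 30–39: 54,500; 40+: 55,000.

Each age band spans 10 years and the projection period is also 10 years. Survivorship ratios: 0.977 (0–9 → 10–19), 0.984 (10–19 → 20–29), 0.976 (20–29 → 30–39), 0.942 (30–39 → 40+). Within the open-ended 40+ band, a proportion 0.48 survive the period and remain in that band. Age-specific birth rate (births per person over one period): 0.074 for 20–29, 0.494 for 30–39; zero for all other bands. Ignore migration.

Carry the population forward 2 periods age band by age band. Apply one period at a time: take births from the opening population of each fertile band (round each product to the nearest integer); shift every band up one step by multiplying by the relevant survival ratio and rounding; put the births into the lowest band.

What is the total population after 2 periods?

241167

[period 1]
Births: 37000 × 0.074 = 2738  |  54500 × 0.494 = 26923 → total 29661
10–19: 71000 × 0.977 = 69367
20–29: 53000 × 0.984 = 52152
30–39: 37000 × 0.976 = 36112
40+: 54500 × 0.942 + 55000 × 0.48 = 51339 + 26400 = 77739
Population now: 0–9=29661, 10–19=69367, 20–29=52152, 30–39=36112, 40+=77739
[period 2]
Births: 52152 × 0.074 = 3859  |  36112 × 0.494 = 17839 → total 21698
10–19: 29661 × 0.977 = 28979
20–29: 69367 × 0.984 = 68257
30–39: 52152 × 0.976 = 50900
40+: 36112 × 0.942 + 77739 × 0.48 = 34018 + 37315 = 71333
Population now: 0–9=21698, 10–19=28979, 20–29=68257, 30–39=50900, 40+=71333
Total after period 2: 21698 + 28979 + 68257 + 50900 + 71333 = 241167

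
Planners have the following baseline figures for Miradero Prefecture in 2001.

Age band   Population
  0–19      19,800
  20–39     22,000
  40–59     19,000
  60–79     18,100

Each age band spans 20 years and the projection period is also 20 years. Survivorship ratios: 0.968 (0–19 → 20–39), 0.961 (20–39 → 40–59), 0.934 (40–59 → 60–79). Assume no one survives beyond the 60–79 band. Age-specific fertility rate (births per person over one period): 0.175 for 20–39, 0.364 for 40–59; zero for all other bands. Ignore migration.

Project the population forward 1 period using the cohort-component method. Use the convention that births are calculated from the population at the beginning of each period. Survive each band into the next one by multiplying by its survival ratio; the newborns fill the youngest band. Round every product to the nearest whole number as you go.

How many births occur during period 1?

10766

Period 1.
Births: 22000 × 0.175 = 3850 ; 19000 × 0.364 = 6916 ⇒ total 10766
20–39: 19800 × 0.968 = 19166
40–59: 22000 × 0.961 = 21142
60–79: 19000 × 0.934 = 17746
End of period: [10766, 19166, 21142, 17746]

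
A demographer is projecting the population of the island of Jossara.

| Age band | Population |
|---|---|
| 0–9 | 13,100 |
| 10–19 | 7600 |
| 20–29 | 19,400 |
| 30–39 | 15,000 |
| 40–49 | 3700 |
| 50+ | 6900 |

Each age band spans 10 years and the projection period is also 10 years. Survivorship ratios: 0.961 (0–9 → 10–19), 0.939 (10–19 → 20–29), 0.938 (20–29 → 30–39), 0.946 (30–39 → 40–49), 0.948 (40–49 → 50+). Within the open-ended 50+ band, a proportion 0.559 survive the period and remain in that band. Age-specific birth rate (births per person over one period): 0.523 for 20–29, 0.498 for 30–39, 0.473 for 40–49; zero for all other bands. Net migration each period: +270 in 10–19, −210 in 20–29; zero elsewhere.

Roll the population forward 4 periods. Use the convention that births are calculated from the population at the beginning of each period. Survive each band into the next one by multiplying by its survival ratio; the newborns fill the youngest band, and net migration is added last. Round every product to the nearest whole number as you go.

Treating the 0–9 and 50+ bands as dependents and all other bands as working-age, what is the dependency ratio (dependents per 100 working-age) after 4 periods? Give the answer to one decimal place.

Period 1.
Births: 19400 * 0.523 = 10146  |  15000 * 0.498 = 7470  |  3700 * 0.473 = 1750 → total 19366
10–19: 13100 * 0.961 = 12589
20–29: 7600 * 0.939 = 7136
30–39: 19400 * 0.938 = 18197
40–49: 15000 * 0.946 = 14190
50+: 3700 * 0.948 + 6900 * 0.559 = 3508 + 3857 = 7365
Net migration: 10–19 + 270 → 12859; 20–29 − 210 → 6926
→ [19366, 12859, 6926, 18197, 14190, 7365]
Period 2.
Births: 6926 * 0.523 = 3622  |  18197 * 0.498 = 9062  |  14190 * 0.473 = 6712 → total 19396
10–19: 19366 * 0.961 = 18611
20–29: 12859 * 0.939 = 12075
30–39: 6926 * 0.938 = 6497
40–49: 18197 * 0.946 = 17214
50+: 14190 * 0.948 + 7365 * 0.559 = 13452 + 4117 = 17569
Net migration: 10–19 + 270 → 18881; 20–29 − 210 → 11865
→ [19396, 18881, 11865, 6497, 17214, 17569]
Period 3.
Births: 11865 * 0.523 = 6205  |  6497 * 0.498 = 3236  |  17214 * 0.473 = 8142 → total 17583
10–19: 19396 * 0.961 = 18640
20–29: 18881 * 0.939 = 17729
30–39: 11865 * 0.938 = 11129
40–49: 6497 * 0.946 = 6146
50+: 17214 * 0.948 + 17569 * 0.559 = 16319 + 9821 = 26140
Net migration: 10–19 + 270 → 18910; 20–29 − 210 → 17519
→ [17583, 18910, 17519, 11129, 6146, 26140]
Period 4.
Births: 17519 * 0.523 = 9162  |  11129 * 0.498 = 5542  |  6146 * 0.473 = 2907 → total 17611
10–19: 17583 * 0.961 = 16897
20–29: 18910 * 0.939 = 17756
30–39: 17519 * 0.938 = 16433
40–49: 11129 * 0.946 = 10528
50+: 6146 * 0.948 + 26140 * 0.559 = 5826 + 14612 = 20438
Net migration: 10–19 + 270 → 17167; 20–29 − 210 → 17546
→ [17611, 17167, 17546, 16433, 10528, 20438]
Dependents (band 0–9 + band 50+) = 17611 + 20438 = 38049; working-age = 61674; ratio = 38049/61674 × 100 = 61.7

61.7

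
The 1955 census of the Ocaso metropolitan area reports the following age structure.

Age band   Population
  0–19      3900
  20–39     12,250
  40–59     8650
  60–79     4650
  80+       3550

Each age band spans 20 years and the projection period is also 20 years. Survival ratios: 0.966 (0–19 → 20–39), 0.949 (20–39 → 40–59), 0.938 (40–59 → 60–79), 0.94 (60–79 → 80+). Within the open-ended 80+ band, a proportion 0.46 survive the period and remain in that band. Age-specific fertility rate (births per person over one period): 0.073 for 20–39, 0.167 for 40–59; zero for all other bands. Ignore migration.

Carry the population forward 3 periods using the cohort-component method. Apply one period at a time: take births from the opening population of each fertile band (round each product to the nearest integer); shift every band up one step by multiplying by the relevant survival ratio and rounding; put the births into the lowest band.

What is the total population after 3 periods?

Period 1:
Births: 12250 * 0.073 = 894 ; 8650 * 0.167 = 1445 → 2339
20–39: 3900 * 0.966 = 3767
40–59: 12250 * 0.949 = 11625
60–79: 8650 * 0.938 = 8114
80+: 4650 * 0.94 + 3550 * 0.46 = 4371 + 1633 = 6004
→ [2339, 3767, 11625, 8114, 6004]
Period 2:
Births: 3767 * 0.073 = 275 ; 11625 * 0.167 = 1941 → 2216
20–39: 2339 * 0.966 = 2259
40–59: 3767 * 0.949 = 3575
60–79: 11625 * 0.938 = 10904
80+: 8114 * 0.94 + 6004 * 0.46 = 7627 + 2762 = 10389
→ [2216, 2259, 3575, 10904, 10389]
Period 3:
Births: 2259 * 0.073 = 165 ; 3575 * 0.167 = 597 → 762
20–39: 2216 * 0.966 = 2141
40–59: 2259 * 0.949 = 2144
60–79: 3575 * 0.938 = 3353
80+: 10904 * 0.94 + 10389 * 0.46 = 10250 + 4779 = 15029
→ [762, 2141, 2144, 3353, 15029]
Total after period 3: 762 + 2141 + 2144 + 3353 + 15029 = 23429

23429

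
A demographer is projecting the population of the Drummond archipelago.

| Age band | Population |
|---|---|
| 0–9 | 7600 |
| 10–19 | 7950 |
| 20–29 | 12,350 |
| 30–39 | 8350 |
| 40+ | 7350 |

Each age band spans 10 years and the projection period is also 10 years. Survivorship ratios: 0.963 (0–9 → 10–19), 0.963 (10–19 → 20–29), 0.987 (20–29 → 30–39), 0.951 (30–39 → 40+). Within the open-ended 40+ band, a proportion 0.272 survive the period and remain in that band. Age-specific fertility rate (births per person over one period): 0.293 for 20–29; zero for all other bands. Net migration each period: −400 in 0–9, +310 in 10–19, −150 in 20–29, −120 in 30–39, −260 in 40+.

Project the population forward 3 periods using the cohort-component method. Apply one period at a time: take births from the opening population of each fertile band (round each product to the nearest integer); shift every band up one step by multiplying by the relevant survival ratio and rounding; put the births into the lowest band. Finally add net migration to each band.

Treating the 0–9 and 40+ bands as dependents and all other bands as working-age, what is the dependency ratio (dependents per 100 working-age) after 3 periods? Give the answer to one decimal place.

99.9

Period 1:
Births: 12350 × 0.293 = 3619
10–19: 7600 × 0.963 = 7319
20–29: 7950 × 0.963 = 7656
30–39: 12350 × 0.987 = 12189
40+: 8350 × 0.951 + 7350 × 0.272 = 7941 + 1999 = 9940
Net migration: 0–9 − 400 → 3219; 10–19 + 310 → 7629; 20–29 − 150 → 7506; 30–39 − 120 → 12069; 40+ − 260 → 9680
End of period: [3219, 7629, 7506, 12069, 9680]
Period 2:
Births: 7506 × 0.293 = 2199
10–19: 3219 × 0.963 = 3100
20–29: 7629 × 0.963 = 7347
30–39: 7506 × 0.987 = 7408
40+: 12069 × 0.951 + 9680 × 0.272 = 11478 + 2633 = 14111
Net migration: 0–9 − 400 → 1799; 10–19 + 310 → 3410; 20–29 − 150 → 7197; 30–39 − 120 → 7288; 40+ − 260 → 13851
End of period: [1799, 3410, 7197, 7288, 13851]
Period 3:
Births: 7197 × 0.293 = 2109
10–19: 1799 × 0.963 = 1732
20–29: 3410 × 0.963 = 3284
30–39: 7197 × 0.987 = 7103
40+: 7288 × 0.951 + 13851 × 0.272 = 6931 + 3767 = 10698
Net migration: 0–9 − 400 → 1709; 10–19 + 310 → 2042; 20–29 − 150 → 3134; 30–39 − 120 → 6983; 40+ − 260 → 10438
End of period: [1709, 2042, 3134, 6983, 10438]
Dependents (band 0–9 + band 40+) = 1709 + 10438 = 12147; working-age = 12159; ratio = 12147/12159 × 100 = 99.9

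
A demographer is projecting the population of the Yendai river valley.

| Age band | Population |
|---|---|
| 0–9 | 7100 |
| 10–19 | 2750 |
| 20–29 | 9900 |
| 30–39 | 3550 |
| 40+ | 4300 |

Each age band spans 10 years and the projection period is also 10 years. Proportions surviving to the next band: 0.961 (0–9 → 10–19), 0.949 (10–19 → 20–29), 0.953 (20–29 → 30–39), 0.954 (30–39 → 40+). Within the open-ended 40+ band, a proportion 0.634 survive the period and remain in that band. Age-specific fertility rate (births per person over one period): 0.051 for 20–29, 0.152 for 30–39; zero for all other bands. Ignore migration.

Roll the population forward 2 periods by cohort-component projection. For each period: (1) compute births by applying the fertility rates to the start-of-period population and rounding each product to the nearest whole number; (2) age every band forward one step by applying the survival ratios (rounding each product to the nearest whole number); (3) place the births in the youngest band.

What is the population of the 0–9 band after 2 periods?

Period 1:
Births: 9900 * 0.051 = 505 ; 3550 * 0.152 = 540 — total 1045
10–19: 7100 * 0.961 = 6823
20–29: 2750 * 0.949 = 2610
30–39: 9900 * 0.953 = 9435
40+: 3550 * 0.954 + 4300 * 0.634 = 3387 + 2726 = 6113
→ [1045, 6823, 2610, 9435, 6113]
Period 2:
Births: 2610 * 0.051 = 133 ; 9435 * 0.152 = 1434 — total 1567
10–19: 1045 * 0.961 = 1004
20–29: 6823 * 0.949 = 6475
30–39: 2610 * 0.953 = 2487
40+: 9435 * 0.954 + 6113 * 0.634 = 9001 + 3876 = 12877
→ [1567, 1004, 6475, 2487, 12877]

1567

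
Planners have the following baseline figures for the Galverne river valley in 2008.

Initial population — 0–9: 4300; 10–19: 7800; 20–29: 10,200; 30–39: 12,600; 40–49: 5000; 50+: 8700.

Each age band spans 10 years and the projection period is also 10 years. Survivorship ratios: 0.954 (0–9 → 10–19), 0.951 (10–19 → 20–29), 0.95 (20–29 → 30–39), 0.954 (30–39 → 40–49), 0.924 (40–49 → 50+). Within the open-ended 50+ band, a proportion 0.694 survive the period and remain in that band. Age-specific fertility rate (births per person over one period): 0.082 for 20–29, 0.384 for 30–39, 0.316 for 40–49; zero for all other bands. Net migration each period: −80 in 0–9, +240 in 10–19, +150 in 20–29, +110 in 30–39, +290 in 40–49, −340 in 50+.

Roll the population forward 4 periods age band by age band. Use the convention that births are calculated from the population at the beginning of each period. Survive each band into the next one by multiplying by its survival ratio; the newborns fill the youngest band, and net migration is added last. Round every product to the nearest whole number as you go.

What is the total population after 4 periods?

Let group 1 be 0–9 through group 6 = 50+.
— Period 1 —
Births: 10200 × 0.082 = 836, 12600 × 0.384 = 4838, 5000 × 0.316 = 1580 → total 7254
Group 2: 4300 × 0.954 = 4102
Group 3: 7800 × 0.951 = 7418
Group 4: 10200 × 0.95 = 9690
Group 5: 12600 × 0.954 = 12020
Group 6: 5000 × 0.924 + 8700 × 0.694 = 4620 + 6038 = 10658
Net migration: Group 1 − 80 → 7174; Group 2 + 240 → 4342; Group 3 + 150 → 7568; Group 4 + 110 → 9800; Group 5 + 290 → 12310; Group 6 − 340 → 10318
Giving 7174 / 4342 / 7568 / 9800 / 12310 / 10318.
— Period 2 —
Births: 7568 × 0.082 = 621, 9800 × 0.384 = 3763, 12310 × 0.316 = 3890 → total 8274
Group 2: 7174 × 0.954 = 6844
Group 3: 4342 × 0.951 = 4129
Group 4: 7568 × 0.95 = 7190
Group 5: 9800 × 0.954 = 9349
Group 6: 12310 × 0.924 + 10318 × 0.694 = 11374 + 7161 = 18535
Net migration: Group 1 − 80 → 8194; Group 2 + 240 → 7084; Group 3 + 150 → 4279; Group 4 + 110 → 7300; Group 5 + 290 → 9639; Group 6 − 340 → 18195
Giving 8194 / 7084 / 4279 / 7300 / 9639 / 18195.
— Period 3 —
Births: 4279 × 0.082 = 351, 7300 × 0.384 = 2803, 9639 × 0.316 = 3046 → total 6200
Group 2: 8194 × 0.954 = 7817
Group 3: 7084 × 0.951 = 6737
Group 4: 4279 × 0.95 = 4065
Group 5: 7300 × 0.954 = 6964
Group 6: 9639 × 0.924 + 18195 × 0.694 = 8906 + 12627 = 21533
Net migration: Group 1 − 80 → 6120; Group 2 + 240 → 8057; Group 3 + 150 → 6887; Group 4 + 110 → 4175; Group 5 + 290 → 7254; Group 6 − 340 → 21193
Giving 6120 / 8057 / 6887 / 4175 / 7254 / 21193.
— Period 4 —
Births: 6887 × 0.082 = 565, 4175 × 0.384 = 1603, 7254 × 0.316 = 2292 → total 4460
Group 2: 6120 × 0.954 = 5838
Group 3: 8057 × 0.951 = 7662
Group 4: 6887 × 0.95 = 6543
Group 5: 4175 × 0.954 = 3983
Group 6: 7254 × 0.924 + 21193 × 0.694 = 6703 + 14708 = 21411
Net migration: Group 1 − 80 → 4380; Group 2 + 240 → 6078; Group 3 + 150 → 7812; Group 4 + 110 → 6653; Group 5 + 290 → 4273; Group 6 − 340 → 21071
Giving 4380 / 6078 / 7812 / 6653 / 4273 / 21071.
Total after period 4: 4380 + 6078 + 7812 + 6653 + 4273 + 21071 = 50267

50267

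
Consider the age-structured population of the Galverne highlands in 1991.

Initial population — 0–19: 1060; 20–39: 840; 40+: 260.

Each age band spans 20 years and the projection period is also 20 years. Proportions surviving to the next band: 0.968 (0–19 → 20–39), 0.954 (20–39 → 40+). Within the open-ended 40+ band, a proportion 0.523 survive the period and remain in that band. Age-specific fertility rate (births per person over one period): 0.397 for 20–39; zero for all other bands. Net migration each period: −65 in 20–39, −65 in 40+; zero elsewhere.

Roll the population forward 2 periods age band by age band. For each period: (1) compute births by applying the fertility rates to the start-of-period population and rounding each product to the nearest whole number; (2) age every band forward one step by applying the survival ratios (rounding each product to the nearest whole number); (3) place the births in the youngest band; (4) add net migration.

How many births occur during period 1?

333

(Groups numbered youngest = 1 to oldest = 3.)
— Period 1 —
Births: 840 × 0.397 = 333
Group 2: 1060 × 0.968 = 1026
Group 3: 840 × 0.954 + 260 × 0.523 = 801 + 136 = 937
Net migration: Group 2 − 65 → 961; Group 3 − 65 → 872
→ [333, 961, 872]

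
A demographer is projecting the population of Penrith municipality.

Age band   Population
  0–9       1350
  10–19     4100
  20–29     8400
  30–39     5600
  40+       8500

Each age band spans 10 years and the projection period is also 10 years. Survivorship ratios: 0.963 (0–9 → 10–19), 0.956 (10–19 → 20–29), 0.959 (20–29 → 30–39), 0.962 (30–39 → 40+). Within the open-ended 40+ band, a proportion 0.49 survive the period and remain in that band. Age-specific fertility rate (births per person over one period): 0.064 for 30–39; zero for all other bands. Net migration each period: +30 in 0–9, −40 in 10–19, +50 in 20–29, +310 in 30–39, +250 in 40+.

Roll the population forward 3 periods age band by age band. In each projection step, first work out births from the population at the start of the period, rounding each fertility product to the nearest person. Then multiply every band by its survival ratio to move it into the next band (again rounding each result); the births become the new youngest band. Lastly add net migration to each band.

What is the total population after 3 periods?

Let group 1 be 0–9 through group 5 = 40+.
Period 1.
Births: 5600 × 0.064 = 358
Group 2: 1350 × 0.963 = 1300
Group 3: 4100 × 0.956 = 3920
Group 4: 8400 × 0.959 = 8056
Group 5: 5600 × 0.962 + 8500 × 0.49 = 5387 + 4165 = 9552
Net migration: Group 1 + 30 → 388; Group 2 − 40 → 1260; Group 3 + 50 → 3970; Group 4 + 310 → 8366; Group 5 + 250 → 9802
End of period: [388, 1260, 3970, 8366, 9802]
Period 2.
Births: 8366 × 0.064 = 535
Group 2: 388 × 0.963 = 374
Group 3: 1260 × 0.956 = 1205
Group 4: 3970 × 0.959 = 3807
Group 5: 8366 × 0.962 + 9802 × 0.49 = 8048 + 4803 = 12851
Net migration: Group 1 + 30 → 565; Group 2 − 40 → 334; Group 3 + 50 → 1255; Group 4 + 310 → 4117; Group 5 + 250 → 13101
End of period: [565, 334, 1255, 4117, 13101]
Period 3.
Births: 4117 × 0.064 = 263
Group 2: 565 × 0.963 = 544
Group 3: 334 × 0.956 = 319
Group 4: 1255 × 0.959 = 1204
Group 5: 4117 × 0.962 + 13101 × 0.49 = 3961 + 6419 = 10380
Net migration: Group 1 + 30 → 293; Group 2 − 40 → 504; Group 3 + 50 → 369; Group 4 + 310 → 1514; Group 5 + 250 → 10630
End of period: [293, 504, 369, 1514, 10630]
Total after period 3: 293 + 504 + 369 + 1514 + 10630 = 13310

13310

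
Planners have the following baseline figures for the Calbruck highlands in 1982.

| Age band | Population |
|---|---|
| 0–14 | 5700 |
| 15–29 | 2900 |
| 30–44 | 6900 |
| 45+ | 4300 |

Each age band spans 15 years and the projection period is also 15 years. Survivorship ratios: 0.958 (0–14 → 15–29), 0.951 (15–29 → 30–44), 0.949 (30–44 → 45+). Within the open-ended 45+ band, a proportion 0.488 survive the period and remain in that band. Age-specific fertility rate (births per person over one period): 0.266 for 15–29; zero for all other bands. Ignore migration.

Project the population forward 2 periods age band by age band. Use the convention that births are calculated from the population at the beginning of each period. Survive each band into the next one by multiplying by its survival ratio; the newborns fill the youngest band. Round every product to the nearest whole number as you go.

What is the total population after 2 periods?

(Groups numbered youngest = 1 to oldest = 4.)
Period 1.
Births: 2900 × 0.266 = 771
Group 2: 5700 × 0.958 = 5461
Group 3: 2900 × 0.951 = 2758
Group 4: 6900 × 0.949 + 4300 × 0.488 = 6548 + 2098 = 8646
Population now: 0–14=771, 15–29=5461, 30–44=2758, 45+=8646
Period 2.
Births: 5461 × 0.266 = 1453
Group 2: 771 × 0.958 = 739
Group 3: 5461 × 0.951 = 5193
Group 4: 2758 × 0.949 + 8646 × 0.488 = 2617 + 4219 = 6836
Population now: 0–14=1453, 15–29=739, 30–44=5193, 45+=6836
Total after period 2: 1453 + 739 + 5193 + 6836 = 14221

14221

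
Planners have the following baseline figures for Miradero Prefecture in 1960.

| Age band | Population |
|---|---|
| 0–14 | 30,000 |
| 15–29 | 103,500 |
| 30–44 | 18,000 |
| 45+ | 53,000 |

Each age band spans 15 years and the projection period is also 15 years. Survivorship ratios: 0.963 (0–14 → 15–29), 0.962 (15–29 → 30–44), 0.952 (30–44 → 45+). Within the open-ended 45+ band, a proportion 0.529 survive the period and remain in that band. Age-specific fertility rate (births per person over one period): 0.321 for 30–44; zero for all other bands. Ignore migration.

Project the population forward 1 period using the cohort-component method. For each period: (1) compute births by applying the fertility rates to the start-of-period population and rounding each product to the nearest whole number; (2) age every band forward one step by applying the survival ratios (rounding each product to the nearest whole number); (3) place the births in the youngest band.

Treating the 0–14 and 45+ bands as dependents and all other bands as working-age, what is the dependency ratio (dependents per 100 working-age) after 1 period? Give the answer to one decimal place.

Period 1:
Births: 18000 * 0.321 = 5778
15–29: 30000 * 0.963 = 28890
30–44: 103500 * 0.962 = 99567
45+: 18000 * 0.952 + 53000 * 0.529 = 17136 + 28037 = 45173
→ [5778, 28890, 99567, 45173]
Dependents (band 0–14 + band 45+) = 5778 + 45173 = 50951; working-age = 128457; ratio = 50951/128457 × 100 = 39.7

39.7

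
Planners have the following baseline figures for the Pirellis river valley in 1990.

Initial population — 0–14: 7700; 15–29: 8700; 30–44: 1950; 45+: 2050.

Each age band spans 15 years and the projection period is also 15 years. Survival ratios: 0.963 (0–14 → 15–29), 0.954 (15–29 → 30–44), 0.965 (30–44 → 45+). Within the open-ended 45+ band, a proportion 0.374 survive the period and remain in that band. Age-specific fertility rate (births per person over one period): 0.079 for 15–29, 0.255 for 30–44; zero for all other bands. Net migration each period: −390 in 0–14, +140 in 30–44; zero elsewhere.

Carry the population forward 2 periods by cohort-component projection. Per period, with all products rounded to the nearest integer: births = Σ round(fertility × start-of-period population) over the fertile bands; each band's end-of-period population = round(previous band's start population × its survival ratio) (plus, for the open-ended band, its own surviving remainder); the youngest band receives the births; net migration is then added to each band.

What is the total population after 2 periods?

Numbering the bands 1..4 from youngest to oldest:
[period 1]
Births: 8700 × 0.079 = 687 ; 1950 × 0.255 = 497 → total 1184
Band 2: 7700 × 0.963 = 7415
Band 3: 8700 × 0.954 = 8300
Band 4: 1950 × 0.965 + 2050 × 0.374 = 1882 + 767 = 2649
Net migration: Band 1 − 390 → 794; Band 3 + 140 → 8440
Giving 794 / 7415 / 8440 / 2649.
[period 2]
Births: 7415 × 0.079 = 586 ; 8440 × 0.255 = 2152 → total 2738
Band 2: 794 × 0.963 = 765
Band 3: 7415 × 0.954 = 7074
Band 4: 8440 × 0.965 + 2649 × 0.374 = 8145 + 991 = 9136
Net migration: Band 1 − 390 → 2348; Band 3 + 140 → 7214
Giving 2348 / 765 / 7214 / 9136.
Total after period 2: 2348 + 765 + 7214 + 9136 = 19463

19463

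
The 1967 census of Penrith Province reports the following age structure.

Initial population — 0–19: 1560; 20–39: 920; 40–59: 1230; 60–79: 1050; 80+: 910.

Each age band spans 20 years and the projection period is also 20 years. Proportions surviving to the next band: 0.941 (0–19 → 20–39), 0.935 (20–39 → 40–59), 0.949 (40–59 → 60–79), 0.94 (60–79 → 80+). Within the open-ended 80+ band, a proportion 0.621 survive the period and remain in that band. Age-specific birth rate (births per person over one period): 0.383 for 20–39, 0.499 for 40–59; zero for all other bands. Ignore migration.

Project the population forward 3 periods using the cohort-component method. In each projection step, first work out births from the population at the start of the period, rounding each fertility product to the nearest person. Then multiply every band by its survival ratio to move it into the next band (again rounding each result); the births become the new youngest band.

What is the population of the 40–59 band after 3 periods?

Numbering the groups 1..5 from youngest to oldest:
[period 1]
Births: 920 × 0.383 = 352 ; 1230 × 0.499 = 614 ⇒ total 966
Group 2: 1560 × 0.941 = 1468
Group 3: 920 × 0.935 = 860
Group 4: 1230 × 0.949 = 1167
Group 5: 1050 × 0.94 + 910 × 0.621 = 987 + 565 = 1552
End of period: [966, 1468, 860, 1167, 1552]
[period 2]
Births: 1468 × 0.383 = 562 ; 860 × 0.499 = 429 ⇒ total 991
Group 2: 966 × 0.941 = 909
Group 3: 1468 × 0.935 = 1373
Group 4: 860 × 0.949 = 816
Group 5: 1167 × 0.94 + 1552 × 0.621 = 1097 + 964 = 2061
End of period: [991, 909, 1373, 816, 2061]
[period 3]
Births: 909 × 0.383 = 348 ; 1373 × 0.499 = 685 ⇒ total 1033
Group 2: 991 × 0.941 = 933
Group 3: 909 × 0.935 = 850
Group 4: 1373 × 0.949 = 1303
Group 5: 816 × 0.94 + 2061 × 0.621 = 767 + 1280 = 2047
End of period: [1033, 933, 850, 1303, 2047]

850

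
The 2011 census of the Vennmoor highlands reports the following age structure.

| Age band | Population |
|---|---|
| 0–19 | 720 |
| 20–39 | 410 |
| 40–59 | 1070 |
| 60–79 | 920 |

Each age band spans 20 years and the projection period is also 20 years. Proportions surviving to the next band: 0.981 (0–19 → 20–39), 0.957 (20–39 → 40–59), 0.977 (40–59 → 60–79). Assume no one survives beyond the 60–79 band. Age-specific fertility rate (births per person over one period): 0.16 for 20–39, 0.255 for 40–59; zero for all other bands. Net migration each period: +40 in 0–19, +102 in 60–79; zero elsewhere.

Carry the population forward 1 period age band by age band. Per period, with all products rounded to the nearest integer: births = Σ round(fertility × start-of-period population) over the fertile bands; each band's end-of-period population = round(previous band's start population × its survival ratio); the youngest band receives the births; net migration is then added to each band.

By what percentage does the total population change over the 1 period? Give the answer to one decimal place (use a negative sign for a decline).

-15.9

[period 1]
Births: 410 * 0.16 = 66, 1070 * 0.255 = 273 — total 339
20–39: 720 * 0.981 = 706
40–59: 410 * 0.957 = 392
60–79: 1070 * 0.977 = 1045
Net migration: 0–19 + 40 → 379; 60–79 + 102 → 1147
Population now: 0–19=379, 20–39=706, 40–59=392, 60–79=1147
Total: 3120 → 2624; change = -496; percentage change = -15.9%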